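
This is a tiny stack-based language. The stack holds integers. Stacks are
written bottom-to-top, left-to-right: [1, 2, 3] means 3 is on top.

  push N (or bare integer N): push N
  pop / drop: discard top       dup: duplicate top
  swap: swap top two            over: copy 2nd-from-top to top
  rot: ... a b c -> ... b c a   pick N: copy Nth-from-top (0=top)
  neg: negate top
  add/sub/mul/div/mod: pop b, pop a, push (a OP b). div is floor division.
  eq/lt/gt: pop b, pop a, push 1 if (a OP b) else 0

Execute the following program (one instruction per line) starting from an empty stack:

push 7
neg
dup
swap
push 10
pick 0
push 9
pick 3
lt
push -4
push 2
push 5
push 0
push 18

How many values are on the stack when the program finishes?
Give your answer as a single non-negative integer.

After 'push 7': stack = [7] (depth 1)
After 'neg': stack = [-7] (depth 1)
After 'dup': stack = [-7, -7] (depth 2)
After 'swap': stack = [-7, -7] (depth 2)
After 'push 10': stack = [-7, -7, 10] (depth 3)
After 'pick 0': stack = [-7, -7, 10, 10] (depth 4)
After 'push 9': stack = [-7, -7, 10, 10, 9] (depth 5)
After 'pick 3': stack = [-7, -7, 10, 10, 9, -7] (depth 6)
After 'lt': stack = [-7, -7, 10, 10, 0] (depth 5)
After 'push -4': stack = [-7, -7, 10, 10, 0, -4] (depth 6)
After 'push 2': stack = [-7, -7, 10, 10, 0, -4, 2] (depth 7)
After 'push 5': stack = [-7, -7, 10, 10, 0, -4, 2, 5] (depth 8)
After 'push 0': stack = [-7, -7, 10, 10, 0, -4, 2, 5, 0] (depth 9)
After 'push 18': stack = [-7, -7, 10, 10, 0, -4, 2, 5, 0, 18] (depth 10)

Answer: 10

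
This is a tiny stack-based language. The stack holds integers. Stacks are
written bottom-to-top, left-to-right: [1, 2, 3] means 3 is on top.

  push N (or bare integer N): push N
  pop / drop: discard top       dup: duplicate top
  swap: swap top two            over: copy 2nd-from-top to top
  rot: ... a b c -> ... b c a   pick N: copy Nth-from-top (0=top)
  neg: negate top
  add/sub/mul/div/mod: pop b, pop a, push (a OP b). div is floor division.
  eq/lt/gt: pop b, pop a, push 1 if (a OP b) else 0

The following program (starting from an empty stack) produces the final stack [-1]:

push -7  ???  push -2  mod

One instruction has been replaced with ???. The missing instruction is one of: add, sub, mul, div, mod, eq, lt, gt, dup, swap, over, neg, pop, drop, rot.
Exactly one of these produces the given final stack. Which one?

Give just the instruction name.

Stack before ???: [-7]
Stack after ???:  [7]
The instruction that transforms [-7] -> [7] is: neg

Answer: neg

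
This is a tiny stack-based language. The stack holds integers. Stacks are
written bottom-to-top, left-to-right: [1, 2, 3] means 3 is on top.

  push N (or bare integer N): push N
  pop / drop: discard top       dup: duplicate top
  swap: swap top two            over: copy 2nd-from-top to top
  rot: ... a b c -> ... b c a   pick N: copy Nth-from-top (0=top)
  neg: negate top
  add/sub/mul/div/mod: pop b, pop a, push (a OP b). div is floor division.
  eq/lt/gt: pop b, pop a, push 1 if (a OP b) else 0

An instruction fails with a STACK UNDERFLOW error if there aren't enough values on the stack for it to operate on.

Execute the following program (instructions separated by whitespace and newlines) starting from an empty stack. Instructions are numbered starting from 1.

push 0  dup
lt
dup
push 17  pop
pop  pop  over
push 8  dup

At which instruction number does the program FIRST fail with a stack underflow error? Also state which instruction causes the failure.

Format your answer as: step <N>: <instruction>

Answer: step 9: over

Derivation:
Step 1 ('push 0'): stack = [0], depth = 1
Step 2 ('dup'): stack = [0, 0], depth = 2
Step 3 ('lt'): stack = [0], depth = 1
Step 4 ('dup'): stack = [0, 0], depth = 2
Step 5 ('push 17'): stack = [0, 0, 17], depth = 3
Step 6 ('pop'): stack = [0, 0], depth = 2
Step 7 ('pop'): stack = [0], depth = 1
Step 8 ('pop'): stack = [], depth = 0
Step 9 ('over'): needs 2 value(s) but depth is 0 — STACK UNDERFLOW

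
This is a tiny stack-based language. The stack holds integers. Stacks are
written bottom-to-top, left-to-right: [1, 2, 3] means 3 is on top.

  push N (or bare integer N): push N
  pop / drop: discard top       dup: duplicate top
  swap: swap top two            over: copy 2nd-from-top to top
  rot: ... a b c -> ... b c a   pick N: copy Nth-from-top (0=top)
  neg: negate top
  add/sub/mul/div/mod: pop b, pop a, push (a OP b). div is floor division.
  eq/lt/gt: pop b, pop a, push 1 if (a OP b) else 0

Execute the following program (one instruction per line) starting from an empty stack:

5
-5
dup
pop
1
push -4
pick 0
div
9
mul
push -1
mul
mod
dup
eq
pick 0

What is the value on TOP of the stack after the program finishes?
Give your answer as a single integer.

Answer: 1

Derivation:
After 'push 5': [5]
After 'push -5': [5, -5]
After 'dup': [5, -5, -5]
After 'pop': [5, -5]
After 'push 1': [5, -5, 1]
After 'push -4': [5, -5, 1, -4]
After 'pick 0': [5, -5, 1, -4, -4]
After 'div': [5, -5, 1, 1]
After 'push 9': [5, -5, 1, 1, 9]
After 'mul': [5, -5, 1, 9]
After 'push -1': [5, -5, 1, 9, -1]
After 'mul': [5, -5, 1, -9]
After 'mod': [5, -5, -8]
After 'dup': [5, -5, -8, -8]
After 'eq': [5, -5, 1]
After 'pick 0': [5, -5, 1, 1]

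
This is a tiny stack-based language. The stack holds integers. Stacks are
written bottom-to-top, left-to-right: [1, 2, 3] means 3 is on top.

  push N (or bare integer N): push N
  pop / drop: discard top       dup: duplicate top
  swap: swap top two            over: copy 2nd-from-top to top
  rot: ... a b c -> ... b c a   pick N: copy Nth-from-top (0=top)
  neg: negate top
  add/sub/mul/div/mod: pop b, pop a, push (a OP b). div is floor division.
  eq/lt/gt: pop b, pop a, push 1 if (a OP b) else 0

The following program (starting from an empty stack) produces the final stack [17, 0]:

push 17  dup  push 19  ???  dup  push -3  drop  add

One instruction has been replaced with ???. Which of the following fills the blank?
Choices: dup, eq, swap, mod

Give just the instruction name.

Stack before ???: [17, 17, 19]
Stack after ???:  [17, 0]
Checking each choice:
  dup: produces [17, 17, 19, 38]
  eq: MATCH
  swap: produces [17, 19, 34]
  mod: produces [17, 34]


Answer: eq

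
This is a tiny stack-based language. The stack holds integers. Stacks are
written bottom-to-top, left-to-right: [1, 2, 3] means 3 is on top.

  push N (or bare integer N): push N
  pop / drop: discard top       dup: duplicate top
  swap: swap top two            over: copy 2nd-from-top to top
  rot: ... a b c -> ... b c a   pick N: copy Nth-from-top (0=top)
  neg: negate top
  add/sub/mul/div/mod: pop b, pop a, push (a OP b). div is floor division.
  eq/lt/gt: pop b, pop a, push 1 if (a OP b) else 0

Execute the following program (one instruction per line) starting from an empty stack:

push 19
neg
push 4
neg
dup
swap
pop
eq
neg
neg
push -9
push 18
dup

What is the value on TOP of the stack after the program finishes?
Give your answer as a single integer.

Answer: 18

Derivation:
After 'push 19': [19]
After 'neg': [-19]
After 'push 4': [-19, 4]
After 'neg': [-19, -4]
After 'dup': [-19, -4, -4]
After 'swap': [-19, -4, -4]
After 'pop': [-19, -4]
After 'eq': [0]
After 'neg': [0]
After 'neg': [0]
After 'push -9': [0, -9]
After 'push 18': [0, -9, 18]
After 'dup': [0, -9, 18, 18]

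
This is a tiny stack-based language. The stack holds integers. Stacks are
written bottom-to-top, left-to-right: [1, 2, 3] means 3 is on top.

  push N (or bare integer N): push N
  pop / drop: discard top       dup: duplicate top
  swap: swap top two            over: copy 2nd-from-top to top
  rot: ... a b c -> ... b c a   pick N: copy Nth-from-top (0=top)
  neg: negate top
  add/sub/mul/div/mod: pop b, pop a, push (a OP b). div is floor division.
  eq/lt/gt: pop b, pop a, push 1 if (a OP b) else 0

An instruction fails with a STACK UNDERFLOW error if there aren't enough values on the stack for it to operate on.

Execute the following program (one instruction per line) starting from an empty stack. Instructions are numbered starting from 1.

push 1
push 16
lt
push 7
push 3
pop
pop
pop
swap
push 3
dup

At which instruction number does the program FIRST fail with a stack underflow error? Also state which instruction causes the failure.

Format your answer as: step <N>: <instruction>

Step 1 ('push 1'): stack = [1], depth = 1
Step 2 ('push 16'): stack = [1, 16], depth = 2
Step 3 ('lt'): stack = [1], depth = 1
Step 4 ('push 7'): stack = [1, 7], depth = 2
Step 5 ('push 3'): stack = [1, 7, 3], depth = 3
Step 6 ('pop'): stack = [1, 7], depth = 2
Step 7 ('pop'): stack = [1], depth = 1
Step 8 ('pop'): stack = [], depth = 0
Step 9 ('swap'): needs 2 value(s) but depth is 0 — STACK UNDERFLOW

Answer: step 9: swap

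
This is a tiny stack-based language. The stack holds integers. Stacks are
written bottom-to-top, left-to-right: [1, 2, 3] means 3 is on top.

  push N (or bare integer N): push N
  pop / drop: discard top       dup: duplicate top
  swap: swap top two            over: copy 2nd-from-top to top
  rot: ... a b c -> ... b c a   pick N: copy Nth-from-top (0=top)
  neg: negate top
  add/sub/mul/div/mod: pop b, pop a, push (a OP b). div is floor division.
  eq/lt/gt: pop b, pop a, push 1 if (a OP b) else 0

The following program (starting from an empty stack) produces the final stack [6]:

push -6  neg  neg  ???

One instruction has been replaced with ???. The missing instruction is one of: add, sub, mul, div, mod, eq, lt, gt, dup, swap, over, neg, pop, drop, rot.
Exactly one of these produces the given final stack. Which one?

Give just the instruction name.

Answer: neg

Derivation:
Stack before ???: [-6]
Stack after ???:  [6]
The instruction that transforms [-6] -> [6] is: neg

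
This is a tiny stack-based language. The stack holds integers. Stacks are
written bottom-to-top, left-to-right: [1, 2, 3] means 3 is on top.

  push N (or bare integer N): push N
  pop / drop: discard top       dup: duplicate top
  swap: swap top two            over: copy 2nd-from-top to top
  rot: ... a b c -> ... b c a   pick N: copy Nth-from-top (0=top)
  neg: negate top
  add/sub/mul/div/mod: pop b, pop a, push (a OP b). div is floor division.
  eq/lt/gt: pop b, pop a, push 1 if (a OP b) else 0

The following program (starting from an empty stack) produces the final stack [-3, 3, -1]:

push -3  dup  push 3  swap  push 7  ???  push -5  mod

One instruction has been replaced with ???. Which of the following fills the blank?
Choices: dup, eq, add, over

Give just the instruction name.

Stack before ???: [-3, 3, -3, 7]
Stack after ???:  [-3, 3, 4]
Checking each choice:
  dup: produces [-3, 3, -3, 7, -3]
  eq: produces [-3, 3, 0]
  add: MATCH
  over: produces [-3, 3, -3, 7, -3]


Answer: add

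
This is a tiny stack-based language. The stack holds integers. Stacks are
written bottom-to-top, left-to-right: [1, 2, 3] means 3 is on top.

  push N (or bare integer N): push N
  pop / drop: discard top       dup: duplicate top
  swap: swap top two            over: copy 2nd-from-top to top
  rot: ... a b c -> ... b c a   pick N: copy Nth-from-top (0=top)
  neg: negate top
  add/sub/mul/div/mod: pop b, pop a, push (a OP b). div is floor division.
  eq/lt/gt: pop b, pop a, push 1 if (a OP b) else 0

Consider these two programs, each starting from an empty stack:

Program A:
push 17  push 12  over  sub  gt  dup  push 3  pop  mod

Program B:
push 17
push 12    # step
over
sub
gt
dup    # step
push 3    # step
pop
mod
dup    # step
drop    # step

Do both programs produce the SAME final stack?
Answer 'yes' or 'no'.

Answer: yes

Derivation:
Program A trace:
  After 'push 17': [17]
  After 'push 12': [17, 12]
  After 'over': [17, 12, 17]
  After 'sub': [17, -5]
  After 'gt': [1]
  After 'dup': [1, 1]
  After 'push 3': [1, 1, 3]
  After 'pop': [1, 1]
  After 'mod': [0]
Program A final stack: [0]

Program B trace:
  After 'push 17': [17]
  After 'push 12': [17, 12]
  After 'over': [17, 12, 17]
  After 'sub': [17, -5]
  After 'gt': [1]
  After 'dup': [1, 1]
  After 'push 3': [1, 1, 3]
  After 'pop': [1, 1]
  After 'mod': [0]
  After 'dup': [0, 0]
  After 'drop': [0]
Program B final stack: [0]
Same: yes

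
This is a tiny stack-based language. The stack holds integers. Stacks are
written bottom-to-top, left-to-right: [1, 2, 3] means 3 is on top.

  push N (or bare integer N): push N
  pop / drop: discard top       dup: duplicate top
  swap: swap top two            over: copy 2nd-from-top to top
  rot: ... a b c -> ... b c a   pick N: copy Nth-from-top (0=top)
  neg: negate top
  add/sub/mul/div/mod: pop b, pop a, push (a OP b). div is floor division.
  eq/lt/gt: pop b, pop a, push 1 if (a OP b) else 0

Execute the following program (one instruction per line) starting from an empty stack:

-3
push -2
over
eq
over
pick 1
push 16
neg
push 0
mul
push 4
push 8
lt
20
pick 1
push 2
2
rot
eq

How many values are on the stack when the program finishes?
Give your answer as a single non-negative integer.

Answer: 9

Derivation:
After 'push -3': stack = [-3] (depth 1)
After 'push -2': stack = [-3, -2] (depth 2)
After 'over': stack = [-3, -2, -3] (depth 3)
After 'eq': stack = [-3, 0] (depth 2)
After 'over': stack = [-3, 0, -3] (depth 3)
After 'pick 1': stack = [-3, 0, -3, 0] (depth 4)
After 'push 16': stack = [-3, 0, -3, 0, 16] (depth 5)
After 'neg': stack = [-3, 0, -3, 0, -16] (depth 5)
After 'push 0': stack = [-3, 0, -3, 0, -16, 0] (depth 6)
After 'mul': stack = [-3, 0, -3, 0, 0] (depth 5)
After 'push 4': stack = [-3, 0, -3, 0, 0, 4] (depth 6)
After 'push 8': stack = [-3, 0, -3, 0, 0, 4, 8] (depth 7)
After 'lt': stack = [-3, 0, -3, 0, 0, 1] (depth 6)
After 'push 20': stack = [-3, 0, -3, 0, 0, 1, 20] (depth 7)
After 'pick 1': stack = [-3, 0, -3, 0, 0, 1, 20, 1] (depth 8)
After 'push 2': stack = [-3, 0, -3, 0, 0, 1, 20, 1, 2] (depth 9)
After 'push 2': stack = [-3, 0, -3, 0, 0, 1, 20, 1, 2, 2] (depth 10)
After 'rot': stack = [-3, 0, -3, 0, 0, 1, 20, 2, 2, 1] (depth 10)
After 'eq': stack = [-3, 0, -3, 0, 0, 1, 20, 2, 0] (depth 9)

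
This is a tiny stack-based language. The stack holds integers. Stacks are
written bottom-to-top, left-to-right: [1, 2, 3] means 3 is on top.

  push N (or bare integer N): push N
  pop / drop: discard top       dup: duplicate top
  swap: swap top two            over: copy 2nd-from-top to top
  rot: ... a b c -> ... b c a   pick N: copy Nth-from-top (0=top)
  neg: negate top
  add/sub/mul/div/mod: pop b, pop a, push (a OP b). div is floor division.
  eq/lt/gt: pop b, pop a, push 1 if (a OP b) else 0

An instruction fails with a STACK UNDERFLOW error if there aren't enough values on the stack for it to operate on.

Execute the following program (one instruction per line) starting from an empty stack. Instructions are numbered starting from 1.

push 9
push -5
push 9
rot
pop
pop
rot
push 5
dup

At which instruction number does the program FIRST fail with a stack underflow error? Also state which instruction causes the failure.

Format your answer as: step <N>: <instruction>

Answer: step 7: rot

Derivation:
Step 1 ('push 9'): stack = [9], depth = 1
Step 2 ('push -5'): stack = [9, -5], depth = 2
Step 3 ('push 9'): stack = [9, -5, 9], depth = 3
Step 4 ('rot'): stack = [-5, 9, 9], depth = 3
Step 5 ('pop'): stack = [-5, 9], depth = 2
Step 6 ('pop'): stack = [-5], depth = 1
Step 7 ('rot'): needs 3 value(s) but depth is 1 — STACK UNDERFLOW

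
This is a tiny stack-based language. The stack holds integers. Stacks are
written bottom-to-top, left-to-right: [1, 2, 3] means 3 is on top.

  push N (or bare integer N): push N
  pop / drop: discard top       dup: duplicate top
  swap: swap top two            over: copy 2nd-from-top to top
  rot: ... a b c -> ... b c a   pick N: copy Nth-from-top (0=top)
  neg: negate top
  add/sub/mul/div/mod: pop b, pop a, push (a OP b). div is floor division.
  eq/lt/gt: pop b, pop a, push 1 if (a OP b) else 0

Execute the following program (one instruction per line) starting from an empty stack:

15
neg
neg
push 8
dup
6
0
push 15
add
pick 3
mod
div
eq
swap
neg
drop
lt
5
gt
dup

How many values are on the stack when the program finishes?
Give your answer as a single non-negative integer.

After 'push 15': stack = [15] (depth 1)
After 'neg': stack = [-15] (depth 1)
After 'neg': stack = [15] (depth 1)
After 'push 8': stack = [15, 8] (depth 2)
After 'dup': stack = [15, 8, 8] (depth 3)
After 'push 6': stack = [15, 8, 8, 6] (depth 4)
After 'push 0': stack = [15, 8, 8, 6, 0] (depth 5)
After 'push 15': stack = [15, 8, 8, 6, 0, 15] (depth 6)
After 'add': stack = [15, 8, 8, 6, 15] (depth 5)
After 'pick 3': stack = [15, 8, 8, 6, 15, 8] (depth 6)
After 'mod': stack = [15, 8, 8, 6, 7] (depth 5)
After 'div': stack = [15, 8, 8, 0] (depth 4)
After 'eq': stack = [15, 8, 0] (depth 3)
After 'swap': stack = [15, 0, 8] (depth 3)
After 'neg': stack = [15, 0, -8] (depth 3)
After 'drop': stack = [15, 0] (depth 2)
After 'lt': stack = [0] (depth 1)
After 'push 5': stack = [0, 5] (depth 2)
After 'gt': stack = [0] (depth 1)
After 'dup': stack = [0, 0] (depth 2)

Answer: 2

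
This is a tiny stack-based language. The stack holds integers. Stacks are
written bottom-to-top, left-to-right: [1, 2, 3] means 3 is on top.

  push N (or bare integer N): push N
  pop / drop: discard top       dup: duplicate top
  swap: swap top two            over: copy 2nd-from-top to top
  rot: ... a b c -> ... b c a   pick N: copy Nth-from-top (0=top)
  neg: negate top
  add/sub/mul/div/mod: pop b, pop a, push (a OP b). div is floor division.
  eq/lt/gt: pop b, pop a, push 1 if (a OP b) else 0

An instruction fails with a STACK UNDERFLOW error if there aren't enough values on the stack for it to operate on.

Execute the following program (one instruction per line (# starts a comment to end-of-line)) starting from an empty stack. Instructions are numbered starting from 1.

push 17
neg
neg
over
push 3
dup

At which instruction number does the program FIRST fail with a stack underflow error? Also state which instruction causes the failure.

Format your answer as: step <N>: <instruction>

Step 1 ('push 17'): stack = [17], depth = 1
Step 2 ('neg'): stack = [-17], depth = 1
Step 3 ('neg'): stack = [17], depth = 1
Step 4 ('over'): needs 2 value(s) but depth is 1 — STACK UNDERFLOW

Answer: step 4: over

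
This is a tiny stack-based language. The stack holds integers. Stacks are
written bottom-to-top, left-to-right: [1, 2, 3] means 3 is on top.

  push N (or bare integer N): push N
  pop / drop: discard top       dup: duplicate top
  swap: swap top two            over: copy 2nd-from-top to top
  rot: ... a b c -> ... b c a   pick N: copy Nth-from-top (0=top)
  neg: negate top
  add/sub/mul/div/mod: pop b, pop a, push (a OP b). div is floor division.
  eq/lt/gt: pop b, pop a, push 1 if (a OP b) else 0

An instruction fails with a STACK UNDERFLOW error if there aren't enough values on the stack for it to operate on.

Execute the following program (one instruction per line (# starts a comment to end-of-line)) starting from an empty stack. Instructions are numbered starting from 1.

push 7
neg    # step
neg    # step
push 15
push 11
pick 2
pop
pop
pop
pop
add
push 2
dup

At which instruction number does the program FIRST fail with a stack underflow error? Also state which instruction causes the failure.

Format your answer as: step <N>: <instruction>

Answer: step 11: add

Derivation:
Step 1 ('push 7'): stack = [7], depth = 1
Step 2 ('neg'): stack = [-7], depth = 1
Step 3 ('neg'): stack = [7], depth = 1
Step 4 ('push 15'): stack = [7, 15], depth = 2
Step 5 ('push 11'): stack = [7, 15, 11], depth = 3
Step 6 ('pick 2'): stack = [7, 15, 11, 7], depth = 4
Step 7 ('pop'): stack = [7, 15, 11], depth = 3
Step 8 ('pop'): stack = [7, 15], depth = 2
Step 9 ('pop'): stack = [7], depth = 1
Step 10 ('pop'): stack = [], depth = 0
Step 11 ('add'): needs 2 value(s) but depth is 0 — STACK UNDERFLOW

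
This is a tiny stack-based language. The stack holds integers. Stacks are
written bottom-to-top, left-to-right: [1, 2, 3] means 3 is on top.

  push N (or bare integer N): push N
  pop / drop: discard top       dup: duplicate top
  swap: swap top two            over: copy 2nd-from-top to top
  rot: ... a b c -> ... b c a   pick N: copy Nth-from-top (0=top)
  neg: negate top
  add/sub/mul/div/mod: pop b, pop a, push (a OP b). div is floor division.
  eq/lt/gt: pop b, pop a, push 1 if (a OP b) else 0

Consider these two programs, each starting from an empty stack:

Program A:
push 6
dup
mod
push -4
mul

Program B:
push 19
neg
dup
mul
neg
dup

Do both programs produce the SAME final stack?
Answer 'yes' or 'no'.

Answer: no

Derivation:
Program A trace:
  After 'push 6': [6]
  After 'dup': [6, 6]
  After 'mod': [0]
  After 'push -4': [0, -4]
  After 'mul': [0]
Program A final stack: [0]

Program B trace:
  After 'push 19': [19]
  After 'neg': [-19]
  After 'dup': [-19, -19]
  After 'mul': [361]
  After 'neg': [-361]
  After 'dup': [-361, -361]
Program B final stack: [-361, -361]
Same: no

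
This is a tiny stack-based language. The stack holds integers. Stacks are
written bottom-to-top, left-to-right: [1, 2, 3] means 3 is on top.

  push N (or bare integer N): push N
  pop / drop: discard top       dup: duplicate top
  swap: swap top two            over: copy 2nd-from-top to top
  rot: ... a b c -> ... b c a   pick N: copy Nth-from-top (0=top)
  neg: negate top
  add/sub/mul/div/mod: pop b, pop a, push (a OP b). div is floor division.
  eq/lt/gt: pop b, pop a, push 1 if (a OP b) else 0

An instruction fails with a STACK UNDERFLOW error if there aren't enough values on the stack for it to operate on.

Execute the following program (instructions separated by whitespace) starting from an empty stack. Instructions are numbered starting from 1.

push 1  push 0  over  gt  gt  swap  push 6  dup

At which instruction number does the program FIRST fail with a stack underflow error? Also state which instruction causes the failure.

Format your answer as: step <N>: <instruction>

Answer: step 6: swap

Derivation:
Step 1 ('push 1'): stack = [1], depth = 1
Step 2 ('push 0'): stack = [1, 0], depth = 2
Step 3 ('over'): stack = [1, 0, 1], depth = 3
Step 4 ('gt'): stack = [1, 0], depth = 2
Step 5 ('gt'): stack = [1], depth = 1
Step 6 ('swap'): needs 2 value(s) but depth is 1 — STACK UNDERFLOW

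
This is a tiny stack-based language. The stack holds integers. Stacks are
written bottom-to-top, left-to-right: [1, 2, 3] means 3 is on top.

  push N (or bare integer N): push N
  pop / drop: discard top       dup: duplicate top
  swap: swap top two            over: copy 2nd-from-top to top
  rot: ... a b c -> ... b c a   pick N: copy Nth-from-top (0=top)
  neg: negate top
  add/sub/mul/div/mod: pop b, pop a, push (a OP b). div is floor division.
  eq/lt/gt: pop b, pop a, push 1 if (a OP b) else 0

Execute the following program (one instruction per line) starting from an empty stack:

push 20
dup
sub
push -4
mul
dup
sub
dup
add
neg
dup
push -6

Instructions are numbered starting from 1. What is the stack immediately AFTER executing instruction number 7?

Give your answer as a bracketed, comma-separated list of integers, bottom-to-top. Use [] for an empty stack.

Answer: [0]

Derivation:
Step 1 ('push 20'): [20]
Step 2 ('dup'): [20, 20]
Step 3 ('sub'): [0]
Step 4 ('push -4'): [0, -4]
Step 5 ('mul'): [0]
Step 6 ('dup'): [0, 0]
Step 7 ('sub'): [0]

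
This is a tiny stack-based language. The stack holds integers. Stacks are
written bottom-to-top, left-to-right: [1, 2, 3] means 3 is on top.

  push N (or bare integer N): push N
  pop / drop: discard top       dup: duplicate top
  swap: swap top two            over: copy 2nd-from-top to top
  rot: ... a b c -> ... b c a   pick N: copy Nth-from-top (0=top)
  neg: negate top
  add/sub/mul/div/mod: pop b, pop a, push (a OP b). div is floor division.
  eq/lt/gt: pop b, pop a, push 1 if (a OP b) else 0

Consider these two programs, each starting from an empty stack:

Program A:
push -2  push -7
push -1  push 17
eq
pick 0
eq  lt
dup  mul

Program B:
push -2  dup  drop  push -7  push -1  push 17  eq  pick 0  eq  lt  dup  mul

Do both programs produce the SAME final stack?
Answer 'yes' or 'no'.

Answer: yes

Derivation:
Program A trace:
  After 'push -2': [-2]
  After 'push -7': [-2, -7]
  After 'push -1': [-2, -7, -1]
  After 'push 17': [-2, -7, -1, 17]
  After 'eq': [-2, -7, 0]
  After 'pick 0': [-2, -7, 0, 0]
  After 'eq': [-2, -7, 1]
  After 'lt': [-2, 1]
  After 'dup': [-2, 1, 1]
  After 'mul': [-2, 1]
Program A final stack: [-2, 1]

Program B trace:
  After 'push -2': [-2]
  After 'dup': [-2, -2]
  After 'drop': [-2]
  After 'push -7': [-2, -7]
  After 'push -1': [-2, -7, -1]
  After 'push 17': [-2, -7, -1, 17]
  After 'eq': [-2, -7, 0]
  After 'pick 0': [-2, -7, 0, 0]
  After 'eq': [-2, -7, 1]
  After 'lt': [-2, 1]
  After 'dup': [-2, 1, 1]
  After 'mul': [-2, 1]
Program B final stack: [-2, 1]
Same: yes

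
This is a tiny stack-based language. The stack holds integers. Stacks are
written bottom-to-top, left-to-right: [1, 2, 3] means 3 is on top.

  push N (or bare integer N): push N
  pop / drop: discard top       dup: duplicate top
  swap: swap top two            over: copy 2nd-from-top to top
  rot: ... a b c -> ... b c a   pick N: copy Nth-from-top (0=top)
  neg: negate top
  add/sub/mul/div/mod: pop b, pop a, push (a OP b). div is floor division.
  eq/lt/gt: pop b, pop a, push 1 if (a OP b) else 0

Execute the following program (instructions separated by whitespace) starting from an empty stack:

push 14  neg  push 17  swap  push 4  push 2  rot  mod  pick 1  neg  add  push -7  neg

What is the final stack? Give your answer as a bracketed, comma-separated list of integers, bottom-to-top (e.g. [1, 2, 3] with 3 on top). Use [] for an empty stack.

Answer: [17, 4, -16, 7]

Derivation:
After 'push 14': [14]
After 'neg': [-14]
After 'push 17': [-14, 17]
After 'swap': [17, -14]
After 'push 4': [17, -14, 4]
After 'push 2': [17, -14, 4, 2]
After 'rot': [17, 4, 2, -14]
After 'mod': [17, 4, -12]
After 'pick 1': [17, 4, -12, 4]
After 'neg': [17, 4, -12, -4]
After 'add': [17, 4, -16]
After 'push -7': [17, 4, -16, -7]
After 'neg': [17, 4, -16, 7]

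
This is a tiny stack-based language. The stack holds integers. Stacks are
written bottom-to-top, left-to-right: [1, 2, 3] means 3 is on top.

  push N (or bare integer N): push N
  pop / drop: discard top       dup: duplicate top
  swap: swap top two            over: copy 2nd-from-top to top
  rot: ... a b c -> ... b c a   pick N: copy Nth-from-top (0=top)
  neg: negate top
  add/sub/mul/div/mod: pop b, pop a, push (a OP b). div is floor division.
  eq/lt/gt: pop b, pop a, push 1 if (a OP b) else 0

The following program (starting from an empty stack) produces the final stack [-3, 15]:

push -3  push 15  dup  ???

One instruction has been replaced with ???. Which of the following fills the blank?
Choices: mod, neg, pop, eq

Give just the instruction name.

Stack before ???: [-3, 15, 15]
Stack after ???:  [-3, 15]
Checking each choice:
  mod: produces [-3, 0]
  neg: produces [-3, 15, -15]
  pop: MATCH
  eq: produces [-3, 1]


Answer: pop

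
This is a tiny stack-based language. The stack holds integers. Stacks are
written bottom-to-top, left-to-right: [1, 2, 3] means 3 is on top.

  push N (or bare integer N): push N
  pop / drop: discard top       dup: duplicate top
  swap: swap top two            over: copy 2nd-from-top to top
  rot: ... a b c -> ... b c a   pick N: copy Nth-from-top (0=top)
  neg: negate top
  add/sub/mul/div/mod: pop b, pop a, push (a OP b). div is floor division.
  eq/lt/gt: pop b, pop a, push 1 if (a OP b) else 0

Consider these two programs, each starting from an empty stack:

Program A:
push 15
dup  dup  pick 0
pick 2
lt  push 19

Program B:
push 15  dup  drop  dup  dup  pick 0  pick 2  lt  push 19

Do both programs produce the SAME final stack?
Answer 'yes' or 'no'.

Answer: yes

Derivation:
Program A trace:
  After 'push 15': [15]
  After 'dup': [15, 15]
  After 'dup': [15, 15, 15]
  After 'pick 0': [15, 15, 15, 15]
  After 'pick 2': [15, 15, 15, 15, 15]
  After 'lt': [15, 15, 15, 0]
  After 'push 19': [15, 15, 15, 0, 19]
Program A final stack: [15, 15, 15, 0, 19]

Program B trace:
  After 'push 15': [15]
  After 'dup': [15, 15]
  After 'drop': [15]
  After 'dup': [15, 15]
  After 'dup': [15, 15, 15]
  After 'pick 0': [15, 15, 15, 15]
  After 'pick 2': [15, 15, 15, 15, 15]
  After 'lt': [15, 15, 15, 0]
  After 'push 19': [15, 15, 15, 0, 19]
Program B final stack: [15, 15, 15, 0, 19]
Same: yes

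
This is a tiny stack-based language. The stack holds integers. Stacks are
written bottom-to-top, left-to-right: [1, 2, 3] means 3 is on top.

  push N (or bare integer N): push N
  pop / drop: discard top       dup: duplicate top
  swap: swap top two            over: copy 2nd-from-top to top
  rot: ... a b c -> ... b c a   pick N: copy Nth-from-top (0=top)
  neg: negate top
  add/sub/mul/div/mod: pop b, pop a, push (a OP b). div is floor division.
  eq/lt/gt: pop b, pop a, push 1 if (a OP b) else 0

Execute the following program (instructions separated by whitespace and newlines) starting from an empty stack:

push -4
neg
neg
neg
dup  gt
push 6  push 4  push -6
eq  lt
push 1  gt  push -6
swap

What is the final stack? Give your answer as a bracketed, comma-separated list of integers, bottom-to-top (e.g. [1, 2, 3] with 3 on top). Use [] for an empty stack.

After 'push -4': [-4]
After 'neg': [4]
After 'neg': [-4]
After 'neg': [4]
After 'dup': [4, 4]
After 'gt': [0]
After 'push 6': [0, 6]
After 'push 4': [0, 6, 4]
After 'push -6': [0, 6, 4, -6]
After 'eq': [0, 6, 0]
After 'lt': [0, 0]
After 'push 1': [0, 0, 1]
After 'gt': [0, 0]
After 'push -6': [0, 0, -6]
After 'swap': [0, -6, 0]

Answer: [0, -6, 0]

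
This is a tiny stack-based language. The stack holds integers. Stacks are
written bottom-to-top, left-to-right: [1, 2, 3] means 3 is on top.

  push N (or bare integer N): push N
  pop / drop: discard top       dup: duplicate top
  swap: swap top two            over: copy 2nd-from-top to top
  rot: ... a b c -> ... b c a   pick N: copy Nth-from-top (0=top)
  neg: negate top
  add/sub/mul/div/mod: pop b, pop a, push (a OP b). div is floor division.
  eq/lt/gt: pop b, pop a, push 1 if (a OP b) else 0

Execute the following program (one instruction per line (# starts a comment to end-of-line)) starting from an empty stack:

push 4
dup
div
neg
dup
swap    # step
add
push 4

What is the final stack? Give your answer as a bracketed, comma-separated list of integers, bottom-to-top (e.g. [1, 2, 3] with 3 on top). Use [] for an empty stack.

Answer: [-2, 4]

Derivation:
After 'push 4': [4]
After 'dup': [4, 4]
After 'div': [1]
After 'neg': [-1]
After 'dup': [-1, -1]
After 'swap': [-1, -1]
After 'add': [-2]
After 'push 4': [-2, 4]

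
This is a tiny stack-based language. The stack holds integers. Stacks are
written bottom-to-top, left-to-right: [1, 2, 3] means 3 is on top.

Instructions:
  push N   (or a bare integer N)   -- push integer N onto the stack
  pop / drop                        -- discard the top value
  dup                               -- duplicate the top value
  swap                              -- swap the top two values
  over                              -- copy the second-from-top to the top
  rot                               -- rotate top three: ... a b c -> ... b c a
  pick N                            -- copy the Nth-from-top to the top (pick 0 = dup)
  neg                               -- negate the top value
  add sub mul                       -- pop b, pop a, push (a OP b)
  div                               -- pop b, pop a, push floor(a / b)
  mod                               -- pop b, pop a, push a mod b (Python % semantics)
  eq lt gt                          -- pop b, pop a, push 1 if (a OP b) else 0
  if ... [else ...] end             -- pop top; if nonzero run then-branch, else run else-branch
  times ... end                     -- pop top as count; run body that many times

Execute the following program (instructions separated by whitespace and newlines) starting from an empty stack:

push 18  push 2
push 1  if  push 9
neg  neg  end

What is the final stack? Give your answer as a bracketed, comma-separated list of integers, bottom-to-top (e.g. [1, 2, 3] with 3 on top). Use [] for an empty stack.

Answer: [18, 2, 9]

Derivation:
After 'push 18': [18]
After 'push 2': [18, 2]
After 'push 1': [18, 2, 1]
After 'if': [18, 2]
After 'push 9': [18, 2, 9]
After 'neg': [18, 2, -9]
After 'neg': [18, 2, 9]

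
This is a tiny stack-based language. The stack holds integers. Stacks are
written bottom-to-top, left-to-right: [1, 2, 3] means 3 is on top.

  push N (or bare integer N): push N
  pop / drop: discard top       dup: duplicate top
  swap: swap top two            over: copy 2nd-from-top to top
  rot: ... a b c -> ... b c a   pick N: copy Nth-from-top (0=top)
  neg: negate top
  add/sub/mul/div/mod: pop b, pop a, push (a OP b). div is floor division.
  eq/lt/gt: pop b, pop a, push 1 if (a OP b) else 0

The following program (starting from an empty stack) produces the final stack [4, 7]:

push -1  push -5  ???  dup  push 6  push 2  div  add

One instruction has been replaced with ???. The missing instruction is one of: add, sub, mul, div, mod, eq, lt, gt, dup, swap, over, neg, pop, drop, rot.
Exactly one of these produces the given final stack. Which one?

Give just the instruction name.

Answer: sub

Derivation:
Stack before ???: [-1, -5]
Stack after ???:  [4]
The instruction that transforms [-1, -5] -> [4] is: sub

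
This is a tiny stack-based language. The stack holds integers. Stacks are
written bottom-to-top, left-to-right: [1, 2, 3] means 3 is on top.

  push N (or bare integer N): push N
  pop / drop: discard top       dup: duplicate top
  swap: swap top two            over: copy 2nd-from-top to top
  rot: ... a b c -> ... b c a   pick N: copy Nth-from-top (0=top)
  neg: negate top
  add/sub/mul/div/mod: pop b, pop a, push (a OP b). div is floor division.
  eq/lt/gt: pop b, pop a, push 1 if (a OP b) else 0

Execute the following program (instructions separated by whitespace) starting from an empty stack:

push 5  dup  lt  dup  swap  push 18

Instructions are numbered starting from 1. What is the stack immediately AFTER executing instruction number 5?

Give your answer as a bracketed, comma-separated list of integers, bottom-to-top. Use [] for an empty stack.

Step 1 ('push 5'): [5]
Step 2 ('dup'): [5, 5]
Step 3 ('lt'): [0]
Step 4 ('dup'): [0, 0]
Step 5 ('swap'): [0, 0]

Answer: [0, 0]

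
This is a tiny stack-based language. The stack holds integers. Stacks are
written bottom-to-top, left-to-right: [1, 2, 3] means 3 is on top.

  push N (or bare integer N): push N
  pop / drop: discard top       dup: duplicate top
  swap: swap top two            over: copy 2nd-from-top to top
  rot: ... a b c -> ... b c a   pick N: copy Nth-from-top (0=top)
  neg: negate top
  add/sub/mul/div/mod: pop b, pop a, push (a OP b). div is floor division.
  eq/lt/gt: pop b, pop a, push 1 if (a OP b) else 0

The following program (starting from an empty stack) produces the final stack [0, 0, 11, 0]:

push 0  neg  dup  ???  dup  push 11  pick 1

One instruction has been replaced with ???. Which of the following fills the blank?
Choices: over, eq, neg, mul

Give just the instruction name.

Answer: mul

Derivation:
Stack before ???: [0, 0]
Stack after ???:  [0]
Checking each choice:
  over: produces [0, 0, 0, 0, 11, 0]
  eq: produces [1, 1, 11, 1]
  neg: produces [0, 0, 0, 11, 0]
  mul: MATCH


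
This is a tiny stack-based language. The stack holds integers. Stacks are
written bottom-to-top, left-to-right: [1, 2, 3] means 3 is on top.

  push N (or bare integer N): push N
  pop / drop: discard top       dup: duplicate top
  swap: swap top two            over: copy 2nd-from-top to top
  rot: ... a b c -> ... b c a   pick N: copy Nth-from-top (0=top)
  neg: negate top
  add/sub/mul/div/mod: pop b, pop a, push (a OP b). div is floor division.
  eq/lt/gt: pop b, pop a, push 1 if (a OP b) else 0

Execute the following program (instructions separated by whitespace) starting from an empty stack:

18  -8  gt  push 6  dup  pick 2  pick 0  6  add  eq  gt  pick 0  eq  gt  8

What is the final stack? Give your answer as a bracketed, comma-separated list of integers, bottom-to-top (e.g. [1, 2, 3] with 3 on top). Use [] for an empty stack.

After 'push 18': [18]
After 'push -8': [18, -8]
After 'gt': [1]
After 'push 6': [1, 6]
After 'dup': [1, 6, 6]
After 'pick 2': [1, 6, 6, 1]
After 'pick 0': [1, 6, 6, 1, 1]
After 'push 6': [1, 6, 6, 1, 1, 6]
After 'add': [1, 6, 6, 1, 7]
After 'eq': [1, 6, 6, 0]
After 'gt': [1, 6, 1]
After 'pick 0': [1, 6, 1, 1]
After 'eq': [1, 6, 1]
After 'gt': [1, 1]
After 'push 8': [1, 1, 8]

Answer: [1, 1, 8]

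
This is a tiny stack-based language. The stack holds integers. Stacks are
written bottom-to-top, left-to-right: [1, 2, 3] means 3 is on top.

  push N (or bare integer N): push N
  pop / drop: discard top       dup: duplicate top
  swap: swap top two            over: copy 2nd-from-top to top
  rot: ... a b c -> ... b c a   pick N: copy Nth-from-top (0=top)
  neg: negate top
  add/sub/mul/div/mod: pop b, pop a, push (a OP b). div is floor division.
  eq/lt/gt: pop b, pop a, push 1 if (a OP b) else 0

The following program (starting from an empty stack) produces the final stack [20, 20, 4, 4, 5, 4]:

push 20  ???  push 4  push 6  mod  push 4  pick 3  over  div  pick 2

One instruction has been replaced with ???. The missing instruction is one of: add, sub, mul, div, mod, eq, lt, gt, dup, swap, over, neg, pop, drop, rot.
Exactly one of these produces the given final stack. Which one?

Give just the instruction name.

Stack before ???: [20]
Stack after ???:  [20, 20]
The instruction that transforms [20] -> [20, 20] is: dup

Answer: dup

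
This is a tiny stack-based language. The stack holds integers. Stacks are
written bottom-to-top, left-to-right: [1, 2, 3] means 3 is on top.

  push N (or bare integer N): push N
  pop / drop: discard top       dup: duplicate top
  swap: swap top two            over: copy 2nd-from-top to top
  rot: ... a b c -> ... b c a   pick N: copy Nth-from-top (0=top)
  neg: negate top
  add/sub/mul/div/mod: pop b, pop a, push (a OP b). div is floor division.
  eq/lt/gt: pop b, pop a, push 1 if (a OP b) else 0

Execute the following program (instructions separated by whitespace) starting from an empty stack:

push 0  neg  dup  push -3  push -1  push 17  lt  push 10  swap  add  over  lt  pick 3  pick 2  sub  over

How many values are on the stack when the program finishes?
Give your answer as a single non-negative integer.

Answer: 6

Derivation:
After 'push 0': stack = [0] (depth 1)
After 'neg': stack = [0] (depth 1)
After 'dup': stack = [0, 0] (depth 2)
After 'push -3': stack = [0, 0, -3] (depth 3)
After 'push -1': stack = [0, 0, -3, -1] (depth 4)
After 'push 17': stack = [0, 0, -3, -1, 17] (depth 5)
After 'lt': stack = [0, 0, -3, 1] (depth 4)
After 'push 10': stack = [0, 0, -3, 1, 10] (depth 5)
After 'swap': stack = [0, 0, -3, 10, 1] (depth 5)
After 'add': stack = [0, 0, -3, 11] (depth 4)
After 'over': stack = [0, 0, -3, 11, -3] (depth 5)
After 'lt': stack = [0, 0, -3, 0] (depth 4)
After 'pick 3': stack = [0, 0, -3, 0, 0] (depth 5)
After 'pick 2': stack = [0, 0, -3, 0, 0, -3] (depth 6)
After 'sub': stack = [0, 0, -3, 0, 3] (depth 5)
After 'over': stack = [0, 0, -3, 0, 3, 0] (depth 6)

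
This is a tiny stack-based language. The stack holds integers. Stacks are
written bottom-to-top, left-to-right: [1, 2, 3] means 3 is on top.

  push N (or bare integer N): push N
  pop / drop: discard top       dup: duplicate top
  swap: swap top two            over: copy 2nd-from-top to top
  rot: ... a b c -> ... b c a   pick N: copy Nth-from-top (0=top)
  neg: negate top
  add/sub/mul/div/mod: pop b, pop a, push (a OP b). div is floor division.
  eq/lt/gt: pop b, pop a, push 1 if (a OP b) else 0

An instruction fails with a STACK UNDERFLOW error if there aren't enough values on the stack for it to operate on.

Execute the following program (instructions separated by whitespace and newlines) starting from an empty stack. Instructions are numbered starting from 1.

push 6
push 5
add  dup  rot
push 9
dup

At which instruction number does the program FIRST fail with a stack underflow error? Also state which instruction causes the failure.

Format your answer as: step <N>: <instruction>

Answer: step 5: rot

Derivation:
Step 1 ('push 6'): stack = [6], depth = 1
Step 2 ('push 5'): stack = [6, 5], depth = 2
Step 3 ('add'): stack = [11], depth = 1
Step 4 ('dup'): stack = [11, 11], depth = 2
Step 5 ('rot'): needs 3 value(s) but depth is 2 — STACK UNDERFLOW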